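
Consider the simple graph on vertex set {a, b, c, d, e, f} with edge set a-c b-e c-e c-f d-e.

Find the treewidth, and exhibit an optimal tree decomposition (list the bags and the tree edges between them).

Treewidth 1.
Bags: B1 = {c, e}  B2 = {d, e}  B3 = {a, c}  B4 = {b, e}  B5 = {c, f}
Tree: B1–B2, B1–B3, B2–B4, B1–B5

The largest bag has 2 vertices, giving width 1; this decomposition certifies tw(G) ≤ 1. Any graph with an edge has treewidth ≥ 1, and G has the edge e–c. Hence tw(G) = 1 exactly.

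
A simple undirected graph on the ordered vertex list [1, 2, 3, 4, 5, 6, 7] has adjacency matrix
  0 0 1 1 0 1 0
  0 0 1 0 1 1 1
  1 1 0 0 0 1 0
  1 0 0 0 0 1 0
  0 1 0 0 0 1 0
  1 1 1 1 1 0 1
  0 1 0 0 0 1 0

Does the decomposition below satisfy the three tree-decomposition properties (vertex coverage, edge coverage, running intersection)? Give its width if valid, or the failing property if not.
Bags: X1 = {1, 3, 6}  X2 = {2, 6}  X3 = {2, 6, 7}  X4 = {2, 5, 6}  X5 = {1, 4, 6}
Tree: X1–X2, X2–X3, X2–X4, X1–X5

No — edge (3,2) lies in no bag.

A tree decomposition must satisfy three properties: every vertex lies in some bag; for every edge, both endpoints lie together in some bag; and for every vertex, the bags containing it form a connected subtree. Here edge (3,2) lies in no bag, so the decomposition is invalid.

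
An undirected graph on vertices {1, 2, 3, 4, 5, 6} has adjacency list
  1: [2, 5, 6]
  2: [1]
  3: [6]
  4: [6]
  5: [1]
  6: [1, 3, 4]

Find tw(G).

1

A width-1 tree decomposition is:
Bags: B1 = {1, 2}  B2 = {1, 6}  B3 = {1, 5}  B4 = {3, 6}  B5 = {4, 6}
Tree: B1–B2, B1–B3, B2–B4, B4–B5
Every bag has size at most 2, so the width is 2 − 1 = 1 and tw(G) ≤ 1. Any graph with an edge has treewidth ≥ 1, and G has the edge 1–2. Therefore the treewidth is 1.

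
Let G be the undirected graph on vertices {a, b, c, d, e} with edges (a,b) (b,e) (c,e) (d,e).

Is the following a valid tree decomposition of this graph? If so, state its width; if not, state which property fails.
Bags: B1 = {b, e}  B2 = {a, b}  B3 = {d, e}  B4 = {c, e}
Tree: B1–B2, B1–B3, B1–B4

Yes; width 1.

Vertex coverage: the bags together contain {a, b, c, d, e}, the full vertex set. Edge coverage: each edge of G has both endpoints in at least one bag. Running intersection: for every vertex, the bags containing it form a connected subtree. All three properties hold, so this is a valid tree decomposition of width max|bag| − 1 = 1, and hence tw(G) ≤ 1.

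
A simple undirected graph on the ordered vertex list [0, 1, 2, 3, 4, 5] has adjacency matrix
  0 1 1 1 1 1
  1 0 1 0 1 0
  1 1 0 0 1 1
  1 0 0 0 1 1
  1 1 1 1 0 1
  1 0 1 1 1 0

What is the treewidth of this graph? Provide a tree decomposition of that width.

The largest bag has 4 vertices, giving width 3; this decomposition certifies tw(G) ≤ 3. Conversely, {0, 1, 2, 4} is a clique of size 4, and the vertices of any clique must share a bag in every tree decomposition; so some bag has ≥ 4 vertices and tw(G) ≥ 3. Hence tw(G) = 3 exactly.

Treewidth 3.
One optimal decomposition is:
Bags: B1 = {0, 2, 4, 5}  B2 = {0, 3, 4, 5}  B3 = {0, 1, 2, 4}
Tree: B1–B2, B1–B3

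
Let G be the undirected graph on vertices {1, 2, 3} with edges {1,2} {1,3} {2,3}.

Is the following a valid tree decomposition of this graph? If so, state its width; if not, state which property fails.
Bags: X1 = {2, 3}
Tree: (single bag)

No — vertex 1 appears in no bag.

A tree decomposition must satisfy three properties: every vertex lies in some bag; for every edge, both endpoints lie together in some bag; and for every vertex, the bags containing it form a connected subtree. Here vertex 1 appears in no bag, so the decomposition is invalid.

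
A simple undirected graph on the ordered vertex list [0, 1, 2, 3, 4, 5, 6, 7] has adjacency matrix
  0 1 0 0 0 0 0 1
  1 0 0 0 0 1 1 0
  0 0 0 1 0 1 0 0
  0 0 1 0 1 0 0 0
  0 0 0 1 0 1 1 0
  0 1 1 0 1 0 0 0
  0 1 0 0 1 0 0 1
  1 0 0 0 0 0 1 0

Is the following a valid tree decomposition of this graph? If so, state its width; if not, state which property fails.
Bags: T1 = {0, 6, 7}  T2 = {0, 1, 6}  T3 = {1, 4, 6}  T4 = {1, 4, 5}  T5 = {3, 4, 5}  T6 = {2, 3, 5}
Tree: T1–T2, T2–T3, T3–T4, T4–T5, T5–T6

Yes; width 2.

Every vertex of G appears in some bag (union = {0, 1, 2, 3, 4, 5, 6, 7}); every edge is covered by a bag; and for each vertex v the set of bags containing v is connected in the bag tree. The decomposition is therefore valid. The largest bag has 3 vertices, so the width is 2.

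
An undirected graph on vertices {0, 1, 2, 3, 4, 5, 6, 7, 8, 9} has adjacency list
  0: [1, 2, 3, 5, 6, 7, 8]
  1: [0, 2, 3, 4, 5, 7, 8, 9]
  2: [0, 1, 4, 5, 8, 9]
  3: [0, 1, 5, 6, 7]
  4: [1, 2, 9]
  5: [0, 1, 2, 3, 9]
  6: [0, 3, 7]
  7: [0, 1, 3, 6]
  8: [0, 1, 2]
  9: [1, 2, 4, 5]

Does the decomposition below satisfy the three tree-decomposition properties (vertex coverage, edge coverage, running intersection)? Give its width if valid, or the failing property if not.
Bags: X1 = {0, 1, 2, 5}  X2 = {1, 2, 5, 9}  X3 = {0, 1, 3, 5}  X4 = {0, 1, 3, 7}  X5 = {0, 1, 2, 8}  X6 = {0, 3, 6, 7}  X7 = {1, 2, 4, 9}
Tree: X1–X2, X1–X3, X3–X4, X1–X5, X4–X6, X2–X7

Yes; width 3.

Vertex coverage: the bags together contain {0, 1, 2, 3, 4, 5, 6, 7, 8, 9}, the full vertex set. Edge coverage: each edge of G has both endpoints in at least one bag. Running intersection: for every vertex, the bags containing it form a connected subtree. All three properties hold, so this is a valid tree decomposition of width max|bag| − 1 = 3, and hence tw(G) ≤ 3.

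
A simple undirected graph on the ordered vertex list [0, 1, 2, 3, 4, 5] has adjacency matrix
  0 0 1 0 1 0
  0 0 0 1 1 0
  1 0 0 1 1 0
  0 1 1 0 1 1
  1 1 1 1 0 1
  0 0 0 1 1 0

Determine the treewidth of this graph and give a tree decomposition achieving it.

Treewidth 2.
One optimal decomposition is:
Bags: B1 = {2, 3, 4}  B2 = {1, 3, 4}  B3 = {3, 4, 5}  B4 = {0, 2, 4}
Tree: B1–B2, B1–B3, B1–B4

The largest bag has 3 vertices, giving width 2; this decomposition certifies tw(G) ≤ 2. On the other hand G contains the 3-clique {0, 2, 4}. A clique must lie in a single bag of any decomposition, so no decomposition can have width below 2. The upper and lower bounds meet at 2, so that is the treewidth.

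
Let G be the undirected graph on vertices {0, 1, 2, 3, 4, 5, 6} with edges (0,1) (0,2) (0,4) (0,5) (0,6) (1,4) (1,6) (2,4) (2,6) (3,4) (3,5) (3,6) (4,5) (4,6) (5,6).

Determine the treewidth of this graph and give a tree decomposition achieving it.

Each bag holds 4 vertices, so the decomposition has width 3, which upper-bounds the treewidth. On the other hand G contains the 4-clique {0, 1, 4, 6}. A clique must lie in a single bag of any decomposition, so no decomposition can have width below 3. Therefore the treewidth is 3.

Treewidth 3.
One optimal decomposition is:
Bags: B1 = {3, 4, 5, 6}  B2 = {0, 4, 5, 6}  B3 = {0, 1, 4, 6}  B4 = {0, 2, 4, 6}
Tree: B1–B2, B2–B3, B2–B4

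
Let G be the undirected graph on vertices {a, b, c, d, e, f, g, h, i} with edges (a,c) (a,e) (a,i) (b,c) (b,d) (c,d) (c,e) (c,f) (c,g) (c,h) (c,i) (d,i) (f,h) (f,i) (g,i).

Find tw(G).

2

A width-2 tree decomposition is:
Bags: B1 = {c, f, i}  B2 = {c, d, i}  B3 = {a, c, i}  B4 = {b, c, d}  B5 = {a, c, e}  B6 = {c, g, i}  B7 = {c, f, h}
Tree: B1–B2, B2–B3, B2–B4, B3–B5, B2–B6, B1–B7
Every bag has size at most 3, so the width is 3 − 1 = 2 and tw(G) ≤ 2. Conversely, {a, c, e} is a clique of size 3, and the vertices of any clique must share a bag in every tree decomposition; so some bag has ≥ 3 vertices and tw(G) ≥ 2. Combining the bounds, tw(G) = 2.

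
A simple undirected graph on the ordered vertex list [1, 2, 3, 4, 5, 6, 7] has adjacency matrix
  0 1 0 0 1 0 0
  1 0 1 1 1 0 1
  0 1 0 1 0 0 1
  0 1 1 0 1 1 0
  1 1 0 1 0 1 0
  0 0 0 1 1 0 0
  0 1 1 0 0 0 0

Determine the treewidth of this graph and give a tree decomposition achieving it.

Treewidth 2.
One such decomposition:
Bags: B1 = {2, 4, 5}  B2 = {2, 3, 4}  B3 = {2, 3, 7}  B4 = {1, 2, 5}  B5 = {4, 5, 6}
Tree: B1–B2, B2–B3, B1–B4, B1–B5

Each bag holds 3 vertices, so the decomposition has width 2, which upper-bounds the treewidth. Conversely, {1, 2, 5} is a clique of size 3, and the vertices of any clique must share a bag in every tree decomposition; so some bag has ≥ 3 vertices and tw(G) ≥ 2. Hence tw(G) = 2 exactly.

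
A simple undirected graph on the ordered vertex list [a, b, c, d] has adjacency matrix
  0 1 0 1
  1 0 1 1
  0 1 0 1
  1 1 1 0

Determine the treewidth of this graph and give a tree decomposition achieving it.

Treewidth 2.
One such decomposition:
Bags: B1 = {a, b, d}  B2 = {b, c, d}
Tree: B1–B2

The largest bag has 3 vertices, giving width 2; this decomposition certifies tw(G) ≤ 2. For the lower bound, the 3 vertices {b, c, d} are pairwise adjacent, and any tree decomposition puts a clique entirely inside one bag — forcing width ≥ 2. The upper and lower bounds meet at 2, so that is the treewidth.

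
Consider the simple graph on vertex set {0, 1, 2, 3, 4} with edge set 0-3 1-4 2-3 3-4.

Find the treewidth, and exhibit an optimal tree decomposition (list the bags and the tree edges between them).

Treewidth 1.
Bags: B1 = {2, 3}  B2 = {3, 4}  B3 = {1, 4}  B4 = {0, 3}
Tree: B1–B2, B2–B3, B1–B4

Each bag holds 2 vertices, so the decomposition has width 1, which upper-bounds the treewidth. G has an edge, so its treewidth is at least 1. Hence tw(G) = 1 exactly.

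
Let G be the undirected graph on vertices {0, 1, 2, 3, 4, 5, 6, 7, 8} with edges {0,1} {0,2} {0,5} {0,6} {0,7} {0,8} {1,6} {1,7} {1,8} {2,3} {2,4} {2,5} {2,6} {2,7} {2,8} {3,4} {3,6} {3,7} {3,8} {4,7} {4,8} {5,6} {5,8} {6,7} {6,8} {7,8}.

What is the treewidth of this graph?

A width-4 tree decomposition is:
Bags: B1 = {0, 2, 6, 7, 8}  B2 = {0, 2, 5, 6, 8}  B3 = {0, 1, 6, 7, 8}  B4 = {2, 3, 6, 7, 8}  B5 = {2, 3, 4, 7, 8}
Tree: B1–B2, B1–B3, B1–B4, B4–B5
The largest bag has 5 vertices, giving width 4; this decomposition certifies tw(G) ≤ 4. On the other hand G contains the 5-clique {0, 1, 6, 7, 8}. A clique must lie in a single bag of any decomposition, so no decomposition can have width below 4. The upper and lower bounds meet at 4, so that is the treewidth.

4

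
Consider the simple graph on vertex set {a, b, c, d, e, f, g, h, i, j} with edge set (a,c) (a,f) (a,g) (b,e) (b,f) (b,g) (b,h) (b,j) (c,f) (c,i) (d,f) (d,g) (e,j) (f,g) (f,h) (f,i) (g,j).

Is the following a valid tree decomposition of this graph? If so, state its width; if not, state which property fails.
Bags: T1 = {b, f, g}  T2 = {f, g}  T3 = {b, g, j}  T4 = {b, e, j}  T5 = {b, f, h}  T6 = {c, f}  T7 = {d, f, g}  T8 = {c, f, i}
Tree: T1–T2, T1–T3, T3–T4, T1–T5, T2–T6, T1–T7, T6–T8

A tree decomposition must satisfy three properties: every vertex lies in some bag; for every edge, both endpoints lie together in some bag; and for every vertex, the bags containing it form a connected subtree. Here vertex a appears in no bag, so the decomposition is invalid.

No — vertex a appears in no bag.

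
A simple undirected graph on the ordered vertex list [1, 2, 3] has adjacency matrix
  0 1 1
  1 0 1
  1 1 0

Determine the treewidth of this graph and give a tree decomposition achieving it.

Treewidth 2.
One such decomposition:
Bags: B1 = {1, 2, 3}
Tree: (single bag)

A single bag containing all 3 vertices is trivially a valid decomposition of width 2. On the other hand G contains the 3-clique {1, 2, 3}. A clique must lie in a single bag of any decomposition, so no decomposition can have width below 2. Combining the bounds, tw(G) = 2.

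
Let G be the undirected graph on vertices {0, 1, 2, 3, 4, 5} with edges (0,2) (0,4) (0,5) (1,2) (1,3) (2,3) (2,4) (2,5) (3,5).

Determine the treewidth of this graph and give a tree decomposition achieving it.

The largest bag has 3 vertices, giving width 2; this decomposition certifies tw(G) ≤ 2. For the lower bound, the 3 vertices {0, 2, 4} are pairwise adjacent, and any tree decomposition puts a clique entirely inside one bag — forcing width ≥ 2. Combining the bounds, tw(G) = 2.

Treewidth 2.
One optimal decomposition is:
Bags: B1 = {0, 2, 4}  B2 = {0, 2, 5}  B3 = {2, 3, 5}  B4 = {1, 2, 3}
Tree: B1–B2, B2–B3, B3–B4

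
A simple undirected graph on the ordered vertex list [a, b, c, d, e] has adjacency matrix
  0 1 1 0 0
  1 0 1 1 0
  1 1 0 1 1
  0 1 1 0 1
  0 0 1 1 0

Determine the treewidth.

A width-2 tree decomposition is:
Bags: B1 = {c, d, e}  B2 = {b, c, d}  B3 = {a, b, c}
Tree: B1–B2, B2–B3
Each bag holds 3 vertices, so the decomposition has width 2, which upper-bounds the treewidth. On the other hand G contains the 3-clique {c, d, e}. A clique must lie in a single bag of any decomposition, so no decomposition can have width below 2. Hence tw(G) = 2 exactly.

2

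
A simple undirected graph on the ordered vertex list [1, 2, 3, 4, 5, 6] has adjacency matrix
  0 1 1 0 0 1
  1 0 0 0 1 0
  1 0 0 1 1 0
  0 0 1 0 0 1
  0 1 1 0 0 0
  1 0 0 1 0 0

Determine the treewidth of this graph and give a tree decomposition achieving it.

Each bag holds 3 vertices, so the decomposition has width 2, which upper-bounds the treewidth. The edges 4–6–1–3–4 form a cycle, so G is not a tree and its treewidth is at least 2. Hence tw(G) = 2 exactly.

Treewidth 2.
One optimal decomposition is:
Bags: B1 = {3, 4, 6}  B2 = {1, 3, 6}  B3 = {1, 3, 5}  B4 = {1, 2, 5}
Tree: B1–B2, B2–B3, B3–B4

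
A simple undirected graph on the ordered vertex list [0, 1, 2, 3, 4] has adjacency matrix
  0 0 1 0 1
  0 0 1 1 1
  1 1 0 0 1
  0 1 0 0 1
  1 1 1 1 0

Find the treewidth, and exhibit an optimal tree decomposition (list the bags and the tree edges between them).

Treewidth 2.
One such decomposition:
Bags: B1 = {1, 2, 4}  B2 = {1, 3, 4}  B3 = {0, 2, 4}
Tree: B1–B2, B1–B3

Every bag has size at most 3, so the width is 3 − 1 = 2 and tw(G) ≤ 2. Conversely, {0, 2, 4} is a clique of size 3, and the vertices of any clique must share a bag in every tree decomposition; so some bag has ≥ 3 vertices and tw(G) ≥ 2. Therefore the treewidth is 2.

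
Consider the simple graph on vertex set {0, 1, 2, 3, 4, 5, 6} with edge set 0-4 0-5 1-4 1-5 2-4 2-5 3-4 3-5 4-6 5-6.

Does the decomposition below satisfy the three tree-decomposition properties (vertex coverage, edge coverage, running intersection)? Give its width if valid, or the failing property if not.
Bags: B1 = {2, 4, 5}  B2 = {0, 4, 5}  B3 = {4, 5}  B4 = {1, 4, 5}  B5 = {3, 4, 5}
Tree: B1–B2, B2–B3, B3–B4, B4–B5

A tree decomposition must satisfy three properties: every vertex lies in some bag; for every edge, both endpoints lie together in some bag; and for every vertex, the bags containing it form a connected subtree. Here vertex 6 appears in no bag, so the decomposition is invalid.

No — vertex 6 appears in no bag.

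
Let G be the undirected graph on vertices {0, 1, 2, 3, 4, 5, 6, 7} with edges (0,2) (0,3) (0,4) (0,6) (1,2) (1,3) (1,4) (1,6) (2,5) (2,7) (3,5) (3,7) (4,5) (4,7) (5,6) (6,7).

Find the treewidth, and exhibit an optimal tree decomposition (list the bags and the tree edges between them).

Each bag holds 5 vertices, so the decomposition has width 4, which upper-bounds the treewidth. For the lower bound: the 5 vertex sets {1,4}, {0,2}, {3,5}, {6}, {7} are disjoint, each induces a connected subgraph, and every pair is joined by at least one edge of G. Contracting each set to a single vertex therefore yields K_{5} as a minor, and since treewidth is minor-monotone, tw(G) ≥ tw(K_{5}) = 4. Combining the bounds, tw(G) = 4.

Treewidth 4.
One optimal decomposition is:
Bags: B1 = {1, 2, 3, 4, 6}  B2 = {0, 2, 3, 4, 6}  B3 = {2, 3, 4, 5, 6}  B4 = {2, 3, 4, 6, 7}
Tree: B1–B2, B2–B3, B3–B4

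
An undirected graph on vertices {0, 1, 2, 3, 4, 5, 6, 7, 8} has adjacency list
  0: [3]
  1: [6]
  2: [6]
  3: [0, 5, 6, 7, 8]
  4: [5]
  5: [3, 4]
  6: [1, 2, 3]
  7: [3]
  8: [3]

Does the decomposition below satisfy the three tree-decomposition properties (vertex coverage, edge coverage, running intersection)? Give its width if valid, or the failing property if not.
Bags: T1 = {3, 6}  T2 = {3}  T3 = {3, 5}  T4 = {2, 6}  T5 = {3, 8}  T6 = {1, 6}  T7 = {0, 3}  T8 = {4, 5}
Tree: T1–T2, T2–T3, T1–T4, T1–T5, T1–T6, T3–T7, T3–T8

No — vertex 7 appears in no bag.

A tree decomposition must satisfy three properties: every vertex lies in some bag; for every edge, both endpoints lie together in some bag; and for every vertex, the bags containing it form a connected subtree. Here vertex 7 appears in no bag, so the decomposition is invalid.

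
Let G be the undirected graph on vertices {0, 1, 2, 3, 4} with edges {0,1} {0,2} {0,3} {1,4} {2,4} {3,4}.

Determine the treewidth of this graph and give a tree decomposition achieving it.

Each bag holds 3 vertices, so the decomposition has width 2, which upper-bounds the treewidth. Since 4–2–0–1–4 is a cycle in G, G is not acyclic. Forests are exactly the graphs of treewidth ≤ 1, so tw(G) ≥ 2. Therefore the treewidth is 2.

Treewidth 2.
Bags: B1 = {0, 2, 4}  B2 = {0, 1, 4}  B3 = {0, 3, 4}
Tree: B1–B2, B2–B3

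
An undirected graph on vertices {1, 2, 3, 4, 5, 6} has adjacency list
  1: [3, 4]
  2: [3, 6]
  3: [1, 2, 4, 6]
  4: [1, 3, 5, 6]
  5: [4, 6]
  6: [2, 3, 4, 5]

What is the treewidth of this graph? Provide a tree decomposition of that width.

The largest bag has 3 vertices, giving width 2; this decomposition certifies tw(G) ≤ 2. Conversely, {2, 3, 6} is a clique of size 3, and the vertices of any clique must share a bag in every tree decomposition; so some bag has ≥ 3 vertices and tw(G) ≥ 2. The upper and lower bounds meet at 2, so that is the treewidth.

Treewidth 2.
Bags: B1 = {4, 5, 6}  B2 = {3, 4, 6}  B3 = {1, 3, 4}  B4 = {2, 3, 6}
Tree: B1–B2, B2–B3, B2–B4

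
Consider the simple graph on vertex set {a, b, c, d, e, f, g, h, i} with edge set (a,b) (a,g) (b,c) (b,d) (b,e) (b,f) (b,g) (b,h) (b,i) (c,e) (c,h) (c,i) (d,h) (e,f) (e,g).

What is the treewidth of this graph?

2

A width-2 tree decomposition is:
Bags: B1 = {b, e, g}  B2 = {b, c, e}  B3 = {b, e, f}  B4 = {b, c, h}  B5 = {b, d, h}  B6 = {a, b, g}  B7 = {b, c, i}
Tree: B1–B2, B1–B3, B2–B4, B4–B5, B1–B6, B2–B7
Every bag has size at most 3, so the width is 3 − 1 = 2 and tw(G) ≤ 2. Conversely, {b, d, h} is a clique of size 3, and the vertices of any clique must share a bag in every tree decomposition; so some bag has ≥ 3 vertices and tw(G) ≥ 2. The upper and lower bounds meet at 2, so that is the treewidth.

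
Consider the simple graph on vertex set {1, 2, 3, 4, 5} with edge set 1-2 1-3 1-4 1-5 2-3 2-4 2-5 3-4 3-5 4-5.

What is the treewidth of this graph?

A width-4 tree decomposition is:
Bags: B1 = {1, 2, 3, 4, 5}
Tree: (single bag)
With just one bag of size 5, the width is 5 − 1 = 4, so tw(G) ≤ 4. On the other hand G contains the 5-clique {1, 2, 3, 4, 5}. A clique must lie in a single bag of any decomposition, so no decomposition can have width below 4. Combining the bounds, tw(G) = 4.

4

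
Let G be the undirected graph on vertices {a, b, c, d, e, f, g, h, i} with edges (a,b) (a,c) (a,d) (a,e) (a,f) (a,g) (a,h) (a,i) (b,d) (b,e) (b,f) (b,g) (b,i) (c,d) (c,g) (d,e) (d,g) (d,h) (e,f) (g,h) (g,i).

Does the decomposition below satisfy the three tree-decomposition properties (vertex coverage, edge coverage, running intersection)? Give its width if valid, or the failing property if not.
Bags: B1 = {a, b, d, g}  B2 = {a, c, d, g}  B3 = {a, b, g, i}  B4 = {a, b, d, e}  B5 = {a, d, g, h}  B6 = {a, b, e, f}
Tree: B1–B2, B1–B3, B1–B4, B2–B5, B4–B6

Yes; width 3.

Every vertex of G appears in some bag (union = {a, b, c, d, e, f, g, h, i}); every edge is covered by a bag; and for each vertex v the set of bags containing v is connected in the bag tree. The decomposition is therefore valid. The largest bag has 4 vertices, so the width is 3.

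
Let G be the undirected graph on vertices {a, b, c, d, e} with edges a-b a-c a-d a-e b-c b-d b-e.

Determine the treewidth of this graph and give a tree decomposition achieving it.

The largest bag has 3 vertices, giving width 2; this decomposition certifies tw(G) ≤ 2. For the lower bound, the 3 vertices {a, b, d} are pairwise adjacent, and any tree decomposition puts a clique entirely inside one bag — forcing width ≥ 2. The upper and lower bounds meet at 2, so that is the treewidth.

Treewidth 2.
Bags: B1 = {a, b, d}  B2 = {a, b, c}  B3 = {a, b, e}
Tree: B1–B2, B1–B3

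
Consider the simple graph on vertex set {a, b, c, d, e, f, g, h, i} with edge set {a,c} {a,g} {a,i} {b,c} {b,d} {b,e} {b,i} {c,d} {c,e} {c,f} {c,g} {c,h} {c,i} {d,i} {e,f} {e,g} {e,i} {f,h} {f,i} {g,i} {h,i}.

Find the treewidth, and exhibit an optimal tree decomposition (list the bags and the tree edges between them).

Every bag has size at most 4, so the width is 4 − 1 = 3 and tw(G) ≤ 3. For the lower bound, the 4 vertices {b, c, d, i} are pairwise adjacent, and any tree decomposition puts a clique entirely inside one bag — forcing width ≥ 3. The upper and lower bounds meet at 3, so that is the treewidth.

Treewidth 3.
Bags: B1 = {c, e, f, i}  B2 = {c, e, g, i}  B3 = {c, f, h, i}  B4 = {a, c, g, i}  B5 = {b, c, e, i}  B6 = {b, c, d, i}
Tree: B1–B2, B1–B3, B2–B4, B2–B5, B5–B6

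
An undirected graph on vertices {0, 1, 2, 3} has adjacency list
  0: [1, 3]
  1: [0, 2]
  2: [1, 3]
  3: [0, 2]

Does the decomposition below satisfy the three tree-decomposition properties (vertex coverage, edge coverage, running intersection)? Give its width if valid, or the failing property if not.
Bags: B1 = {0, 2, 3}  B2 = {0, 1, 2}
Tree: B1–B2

Yes; width 2.

Vertex coverage: the bags together contain {0, 1, 2, 3}, the full vertex set. Edge coverage: each edge of G has both endpoints in at least one bag. Running intersection: for every vertex, the bags containing it form a connected subtree. All three properties hold, so this is a valid tree decomposition of width max|bag| − 1 = 2, and hence tw(G) ≤ 2.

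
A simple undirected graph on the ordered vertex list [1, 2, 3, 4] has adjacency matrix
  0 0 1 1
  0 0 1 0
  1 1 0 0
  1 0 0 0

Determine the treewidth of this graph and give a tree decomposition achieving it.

Treewidth 1.
One such decomposition:
Bags: B1 = {1, 4}  B2 = {1, 3}  B3 = {2, 3}
Tree: B1–B2, B2–B3

Every bag has size at most 2, so the width is 2 − 1 = 1 and tw(G) ≤ 1. Any graph with an edge has treewidth ≥ 1, and G has the edge 1–4. Hence tw(G) = 1 exactly.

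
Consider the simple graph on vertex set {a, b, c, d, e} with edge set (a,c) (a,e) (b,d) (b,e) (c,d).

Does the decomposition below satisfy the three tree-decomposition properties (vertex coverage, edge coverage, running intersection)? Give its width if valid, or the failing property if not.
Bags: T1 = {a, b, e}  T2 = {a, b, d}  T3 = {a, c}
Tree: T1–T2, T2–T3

A tree decomposition must satisfy three properties: every vertex lies in some bag; for every edge, both endpoints lie together in some bag; and for every vertex, the bags containing it form a connected subtree. Here edge (d,c) lies in no bag, so the decomposition is invalid.

No — edge (d,c) lies in no bag.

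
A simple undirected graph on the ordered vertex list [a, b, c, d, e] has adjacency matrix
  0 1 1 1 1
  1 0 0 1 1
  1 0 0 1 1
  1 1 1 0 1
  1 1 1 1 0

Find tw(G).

A width-3 tree decomposition is:
Bags: B1 = {a, b, d, e}  B2 = {a, c, d, e}
Tree: B1–B2
The largest bag has 4 vertices, giving width 3; this decomposition certifies tw(G) ≤ 3. For the lower bound, the 4 vertices {a, c, d, e} are pairwise adjacent, and any tree decomposition puts a clique entirely inside one bag — forcing width ≥ 3. The upper and lower bounds meet at 3, so that is the treewidth.

3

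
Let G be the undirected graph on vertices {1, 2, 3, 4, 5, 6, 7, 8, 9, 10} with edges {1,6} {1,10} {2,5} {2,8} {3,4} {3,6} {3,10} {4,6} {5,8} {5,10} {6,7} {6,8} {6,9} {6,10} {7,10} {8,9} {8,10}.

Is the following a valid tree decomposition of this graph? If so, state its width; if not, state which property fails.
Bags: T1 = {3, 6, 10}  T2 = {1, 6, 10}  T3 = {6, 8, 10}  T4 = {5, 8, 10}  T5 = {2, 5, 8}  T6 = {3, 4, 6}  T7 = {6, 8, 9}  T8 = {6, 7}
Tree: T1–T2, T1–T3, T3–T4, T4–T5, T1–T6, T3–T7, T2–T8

No — edge (10,7) lies in no bag.

A tree decomposition must satisfy three properties: every vertex lies in some bag; for every edge, both endpoints lie together in some bag; and for every vertex, the bags containing it form a connected subtree. Here edge (10,7) lies in no bag, so the decomposition is invalid.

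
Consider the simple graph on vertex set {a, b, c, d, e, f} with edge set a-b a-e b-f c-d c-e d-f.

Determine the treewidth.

A width-2 tree decomposition is:
Bags: B1 = {c, d, e}  B2 = {d, e, f}  B3 = {b, e, f}  B4 = {a, b, e}
Tree: B1–B2, B2–B3, B3–B4
Every bag has size at most 3, so the width is 3 − 1 = 2 and tw(G) ≤ 2. Since e–c–d–f–b–a–e is a cycle in G, G is not acyclic. Forests are exactly the graphs of treewidth ≤ 1, so tw(G) ≥ 2. Therefore the treewidth is 2.

2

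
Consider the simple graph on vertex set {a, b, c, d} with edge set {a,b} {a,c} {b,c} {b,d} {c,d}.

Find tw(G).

2

A width-2 tree decomposition is:
Bags: B1 = {b, c, d}  B2 = {a, b, c}
Tree: B1–B2
Each bag holds 3 vertices, so the decomposition has width 2, which upper-bounds the treewidth. Conversely, {b, c, d} is a clique of size 3, and the vertices of any clique must share a bag in every tree decomposition; so some bag has ≥ 3 vertices and tw(G) ≥ 2. The upper and lower bounds meet at 2, so that is the treewidth.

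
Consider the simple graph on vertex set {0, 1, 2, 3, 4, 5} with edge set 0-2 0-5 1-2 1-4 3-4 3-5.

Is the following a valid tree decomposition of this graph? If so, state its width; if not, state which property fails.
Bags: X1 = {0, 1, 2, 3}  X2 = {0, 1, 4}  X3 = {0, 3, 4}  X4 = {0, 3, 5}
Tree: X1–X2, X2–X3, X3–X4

No — bags containing vertex 3 are not connected in the tree.

A tree decomposition must satisfy three properties: every vertex lies in some bag; for every edge, both endpoints lie together in some bag; and for every vertex, the bags containing it form a connected subtree. Here bags containing vertex 3 are not connected in the tree, so the decomposition is invalid.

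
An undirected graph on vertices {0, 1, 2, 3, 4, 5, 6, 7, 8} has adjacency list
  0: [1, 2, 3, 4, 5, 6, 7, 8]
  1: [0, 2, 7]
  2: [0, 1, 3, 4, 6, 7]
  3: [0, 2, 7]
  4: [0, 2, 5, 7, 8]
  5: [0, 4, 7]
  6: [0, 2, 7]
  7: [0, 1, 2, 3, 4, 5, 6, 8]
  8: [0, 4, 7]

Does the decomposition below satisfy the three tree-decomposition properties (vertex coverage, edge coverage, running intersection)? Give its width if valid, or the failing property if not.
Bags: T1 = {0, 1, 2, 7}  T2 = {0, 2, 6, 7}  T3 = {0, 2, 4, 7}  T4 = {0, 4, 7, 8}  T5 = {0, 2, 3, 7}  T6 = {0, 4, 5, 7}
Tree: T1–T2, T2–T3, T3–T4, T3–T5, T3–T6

Every vertex of G appears in some bag (union = {0, 1, 2, 3, 4, 5, 6, 7, 8}); every edge is covered by a bag; and for each vertex v the set of bags containing v is connected in the bag tree. The decomposition is therefore valid. The largest bag has 4 vertices, so the width is 3.

Yes; width 3.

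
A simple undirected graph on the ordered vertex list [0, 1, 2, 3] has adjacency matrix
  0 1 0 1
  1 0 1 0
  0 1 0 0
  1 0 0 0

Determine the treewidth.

1

A width-1 tree decomposition is:
Bags: B1 = {0, 3}  B2 = {0, 1}  B3 = {1, 2}
Tree: B1–B2, B2–B3
Each bag holds 2 vertices, so the decomposition has width 1, which upper-bounds the treewidth. Any graph with an edge has treewidth ≥ 1, and G has the edge 3–0. Hence tw(G) = 1 exactly.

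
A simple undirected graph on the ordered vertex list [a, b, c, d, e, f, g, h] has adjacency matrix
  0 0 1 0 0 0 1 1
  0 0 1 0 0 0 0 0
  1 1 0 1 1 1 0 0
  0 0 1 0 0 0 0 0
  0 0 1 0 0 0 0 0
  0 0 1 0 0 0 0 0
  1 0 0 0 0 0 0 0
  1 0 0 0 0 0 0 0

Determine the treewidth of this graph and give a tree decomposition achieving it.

Treewidth 1.
Bags: B1 = {a, g}  B2 = {a, c}  B3 = {c, e}  B4 = {a, h}  B5 = {c, f}  B6 = {b, c}  B7 = {c, d}
Tree: B1–B2, B2–B3, B2–B4, B2–B5, B3–B6, B6–B7

Every bag has size at most 2, so the width is 2 − 1 = 1 and tw(G) ≤ 1. G has an edge, so its treewidth is at least 1. Combining the bounds, tw(G) = 1.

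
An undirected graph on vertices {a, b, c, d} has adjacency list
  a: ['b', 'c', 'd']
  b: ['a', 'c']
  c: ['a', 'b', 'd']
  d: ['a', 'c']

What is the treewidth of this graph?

A width-2 tree decomposition is:
Bags: B1 = {a, c, d}  B2 = {a, b, c}
Tree: B1–B2
The largest bag has 3 vertices, giving width 2; this decomposition certifies tw(G) ≤ 2. For the lower bound, the 3 vertices {a, c, d} are pairwise adjacent, and any tree decomposition puts a clique entirely inside one bag — forcing width ≥ 2. The upper and lower bounds meet at 2, so that is the treewidth.

2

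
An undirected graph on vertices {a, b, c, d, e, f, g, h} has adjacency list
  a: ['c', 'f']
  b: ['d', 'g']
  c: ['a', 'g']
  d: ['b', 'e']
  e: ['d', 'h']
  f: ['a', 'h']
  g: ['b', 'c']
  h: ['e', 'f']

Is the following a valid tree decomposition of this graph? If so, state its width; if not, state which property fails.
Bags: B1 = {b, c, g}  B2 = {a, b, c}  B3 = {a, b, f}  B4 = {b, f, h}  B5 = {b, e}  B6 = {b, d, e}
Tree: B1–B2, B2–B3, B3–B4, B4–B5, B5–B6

A tree decomposition must satisfy three properties: every vertex lies in some bag; for every edge, both endpoints lie together in some bag; and for every vertex, the bags containing it form a connected subtree. Here edge (h,e) lies in no bag, so the decomposition is invalid.

No — edge (h,e) lies in no bag.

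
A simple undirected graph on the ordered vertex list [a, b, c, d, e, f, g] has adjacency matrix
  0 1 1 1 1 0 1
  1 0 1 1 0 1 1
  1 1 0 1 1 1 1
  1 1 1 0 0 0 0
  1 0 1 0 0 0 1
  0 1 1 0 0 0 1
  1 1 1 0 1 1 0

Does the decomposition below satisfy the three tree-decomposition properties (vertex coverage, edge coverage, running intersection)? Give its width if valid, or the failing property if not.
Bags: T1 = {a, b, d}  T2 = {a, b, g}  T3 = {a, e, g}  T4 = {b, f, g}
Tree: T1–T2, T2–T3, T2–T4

A tree decomposition must satisfy three properties: every vertex lies in some bag; for every edge, both endpoints lie together in some bag; and for every vertex, the bags containing it form a connected subtree. Here vertex c appears in no bag, so the decomposition is invalid.

No — vertex c appears in no bag.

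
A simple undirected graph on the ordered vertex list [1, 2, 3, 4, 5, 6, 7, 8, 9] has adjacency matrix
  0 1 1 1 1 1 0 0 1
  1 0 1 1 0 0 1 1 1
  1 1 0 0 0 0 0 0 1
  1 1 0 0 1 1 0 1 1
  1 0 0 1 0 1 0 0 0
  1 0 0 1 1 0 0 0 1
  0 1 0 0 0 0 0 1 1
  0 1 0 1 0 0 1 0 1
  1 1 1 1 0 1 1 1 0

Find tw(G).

A width-3 tree decomposition is:
Bags: B1 = {1, 2, 4, 9}  B2 = {1, 4, 6, 9}  B3 = {1, 2, 3, 9}  B4 = {2, 4, 8, 9}  B5 = {1, 4, 5, 6}  B6 = {2, 7, 8, 9}
Tree: B1–B2, B1–B3, B1–B4, B2–B5, B4–B6
Each bag holds 4 vertices, so the decomposition has width 3, which upper-bounds the treewidth. Conversely, {2, 4, 8, 9} is a clique of size 4, and the vertices of any clique must share a bag in every tree decomposition; so some bag has ≥ 4 vertices and tw(G) ≥ 3. Therefore the treewidth is 3.

3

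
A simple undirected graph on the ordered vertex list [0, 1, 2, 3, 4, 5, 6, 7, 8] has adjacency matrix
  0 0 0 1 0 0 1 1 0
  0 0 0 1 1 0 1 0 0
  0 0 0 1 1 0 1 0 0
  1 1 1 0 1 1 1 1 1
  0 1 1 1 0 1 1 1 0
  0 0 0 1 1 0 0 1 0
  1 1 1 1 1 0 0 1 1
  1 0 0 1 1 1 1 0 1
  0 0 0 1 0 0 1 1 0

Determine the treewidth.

A width-3 tree decomposition is:
Bags: B1 = {3, 4, 6, 7}  B2 = {3, 4, 5, 7}  B3 = {2, 3, 4, 6}  B4 = {0, 3, 6, 7}  B5 = {1, 3, 4, 6}  B6 = {3, 6, 7, 8}
Tree: B1–B2, B1–B3, B1–B4, B3–B5, B1–B6
The largest bag has 4 vertices, giving width 3; this decomposition certifies tw(G) ≤ 3. For the lower bound, the 4 vertices {3, 4, 5, 7} are pairwise adjacent, and any tree decomposition puts a clique entirely inside one bag — forcing width ≥ 3. Combining the bounds, tw(G) = 3.

3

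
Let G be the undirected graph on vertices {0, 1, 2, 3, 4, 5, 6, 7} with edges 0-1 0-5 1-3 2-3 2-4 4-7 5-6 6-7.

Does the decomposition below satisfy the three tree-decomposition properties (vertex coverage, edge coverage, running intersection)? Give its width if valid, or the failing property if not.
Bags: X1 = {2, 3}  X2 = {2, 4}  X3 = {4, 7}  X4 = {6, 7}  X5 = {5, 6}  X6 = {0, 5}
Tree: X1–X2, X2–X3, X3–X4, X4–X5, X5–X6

No — vertex 1 appears in no bag.

A tree decomposition must satisfy three properties: every vertex lies in some bag; for every edge, both endpoints lie together in some bag; and for every vertex, the bags containing it form a connected subtree. Here vertex 1 appears in no bag, so the decomposition is invalid.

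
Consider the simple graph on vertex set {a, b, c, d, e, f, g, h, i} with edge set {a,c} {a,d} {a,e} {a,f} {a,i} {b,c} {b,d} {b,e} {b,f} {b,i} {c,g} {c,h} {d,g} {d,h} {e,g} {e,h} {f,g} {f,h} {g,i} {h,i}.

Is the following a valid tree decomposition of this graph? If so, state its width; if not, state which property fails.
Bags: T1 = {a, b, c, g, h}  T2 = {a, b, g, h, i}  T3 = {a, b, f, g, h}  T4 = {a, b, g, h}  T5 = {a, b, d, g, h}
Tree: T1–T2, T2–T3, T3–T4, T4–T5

No — vertex e appears in no bag.

A tree decomposition must satisfy three properties: every vertex lies in some bag; for every edge, both endpoints lie together in some bag; and for every vertex, the bags containing it form a connected subtree. Here vertex e appears in no bag, so the decomposition is invalid.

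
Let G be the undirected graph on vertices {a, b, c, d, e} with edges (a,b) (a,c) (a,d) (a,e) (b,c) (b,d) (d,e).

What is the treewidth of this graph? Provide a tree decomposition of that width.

The largest bag has 3 vertices, giving width 2; this decomposition certifies tw(G) ≤ 2. Conversely, {a, d, e} is a clique of size 3, and the vertices of any clique must share a bag in every tree decomposition; so some bag has ≥ 3 vertices and tw(G) ≥ 2. The upper and lower bounds meet at 2, so that is the treewidth.

Treewidth 2.
Bags: B1 = {a, d, e}  B2 = {a, b, d}  B3 = {a, b, c}
Tree: B1–B2, B2–B3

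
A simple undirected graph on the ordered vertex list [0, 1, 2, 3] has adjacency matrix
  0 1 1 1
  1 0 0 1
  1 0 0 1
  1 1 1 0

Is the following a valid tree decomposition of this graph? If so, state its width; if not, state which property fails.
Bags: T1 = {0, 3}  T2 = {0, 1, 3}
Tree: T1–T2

A tree decomposition must satisfy three properties: every vertex lies in some bag; for every edge, both endpoints lie together in some bag; and for every vertex, the bags containing it form a connected subtree. Here vertex 2 appears in no bag, so the decomposition is invalid.

No — vertex 2 appears in no bag.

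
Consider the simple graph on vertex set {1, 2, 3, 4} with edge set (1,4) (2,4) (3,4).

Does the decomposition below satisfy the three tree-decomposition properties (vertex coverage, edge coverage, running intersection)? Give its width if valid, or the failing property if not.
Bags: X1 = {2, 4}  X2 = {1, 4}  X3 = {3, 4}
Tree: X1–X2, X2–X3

Yes; width 1.

Checking the three conditions: (i) the bags cover all of {1, 2, 3, 4}; (ii) for each edge, some bag contains both endpoints; (iii) the bags containing any fixed vertex form a subtree. All hold, so the decomposition is valid with width 2 − 1 = 1.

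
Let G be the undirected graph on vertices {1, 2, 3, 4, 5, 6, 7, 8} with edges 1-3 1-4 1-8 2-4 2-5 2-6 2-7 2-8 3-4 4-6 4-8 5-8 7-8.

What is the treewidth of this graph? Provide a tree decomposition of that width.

Each bag holds 3 vertices, so the decomposition has width 2, which upper-bounds the treewidth. On the other hand G contains the 3-clique {1, 4, 8}. A clique must lie in a single bag of any decomposition, so no decomposition can have width below 2. The upper and lower bounds meet at 2, so that is the treewidth.

Treewidth 2.
Bags: B1 = {2, 4, 6}  B2 = {2, 4, 8}  B3 = {2, 5, 8}  B4 = {2, 7, 8}  B5 = {1, 4, 8}  B6 = {1, 3, 4}
Tree: B1–B2, B2–B3, B2–B4, B2–B5, B5–B6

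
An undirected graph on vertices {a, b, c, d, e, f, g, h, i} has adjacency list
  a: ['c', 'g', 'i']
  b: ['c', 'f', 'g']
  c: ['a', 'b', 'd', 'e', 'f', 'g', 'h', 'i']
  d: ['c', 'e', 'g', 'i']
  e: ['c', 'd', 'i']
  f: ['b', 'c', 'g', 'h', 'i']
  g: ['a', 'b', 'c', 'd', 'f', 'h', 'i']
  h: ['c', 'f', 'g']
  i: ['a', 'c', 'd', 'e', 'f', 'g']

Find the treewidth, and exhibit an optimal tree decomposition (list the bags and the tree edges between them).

Treewidth 3.
One optimal decomposition is:
Bags: B1 = {c, d, g, i}  B2 = {c, d, e, i}  B3 = {c, f, g, i}  B4 = {a, c, g, i}  B5 = {c, f, g, h}  B6 = {b, c, f, g}
Tree: B1–B2, B1–B3, B3–B4, B3–B5, B3–B6

The largest bag has 4 vertices, giving width 3; this decomposition certifies tw(G) ≤ 3. For the lower bound, the 4 vertices {c, d, g, i} are pairwise adjacent, and any tree decomposition puts a clique entirely inside one bag — forcing width ≥ 3. Combining the bounds, tw(G) = 3.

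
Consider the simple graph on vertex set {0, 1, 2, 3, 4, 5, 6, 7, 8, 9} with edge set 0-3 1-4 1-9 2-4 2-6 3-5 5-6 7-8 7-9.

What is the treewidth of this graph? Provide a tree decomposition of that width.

Treewidth 1.
One optimal decomposition is:
Bags: B1 = {7, 8}  B2 = {7, 9}  B3 = {1, 9}  B4 = {1, 4}  B5 = {2, 4}  B6 = {2, 6}  B7 = {5, 6}  B8 = {3, 5}  B9 = {0, 3}
Tree: B1–B2, B2–B3, B3–B4, B4–B5, B5–B6, B6–B7, B7–B8, B8–B9

Each bag holds 2 vertices, so the decomposition has width 1, which upper-bounds the treewidth. Any graph with an edge has treewidth ≥ 1, and G has the edge 8–7. Hence tw(G) = 1 exactly.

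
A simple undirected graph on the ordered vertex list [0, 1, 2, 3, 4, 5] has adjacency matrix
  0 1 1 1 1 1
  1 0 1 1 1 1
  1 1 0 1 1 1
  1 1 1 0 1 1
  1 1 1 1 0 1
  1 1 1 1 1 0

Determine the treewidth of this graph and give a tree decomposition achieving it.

Treewidth 5.
Bags: B1 = {0, 1, 2, 3, 4, 5}
Tree: (single bag)

A single bag containing all 6 vertices is trivially a valid decomposition of width 5. Conversely, {0, 1, 2, 3, 4, 5} is a clique of size 6, and the vertices of any clique must share a bag in every tree decomposition; so some bag has ≥ 6 vertices and tw(G) ≥ 5. Hence tw(G) = 5 exactly.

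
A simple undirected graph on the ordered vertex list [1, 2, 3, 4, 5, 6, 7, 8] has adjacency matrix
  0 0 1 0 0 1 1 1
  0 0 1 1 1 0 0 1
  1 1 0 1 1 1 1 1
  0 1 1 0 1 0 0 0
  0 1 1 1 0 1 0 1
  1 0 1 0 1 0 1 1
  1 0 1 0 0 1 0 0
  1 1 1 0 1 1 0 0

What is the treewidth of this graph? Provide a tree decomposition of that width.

Every bag has size at most 4, so the width is 4 − 1 = 3 and tw(G) ≤ 3. Conversely, {1, 3, 6, 8} is a clique of size 4, and the vertices of any clique must share a bag in every tree decomposition; so some bag has ≥ 4 vertices and tw(G) ≥ 3. Therefore the treewidth is 3.

Treewidth 3.
One such decomposition:
Bags: B1 = {1, 3, 6, 7}  B2 = {1, 3, 6, 8}  B3 = {3, 5, 6, 8}  B4 = {2, 3, 5, 8}  B5 = {2, 3, 4, 5}
Tree: B1–B2, B2–B3, B3–B4, B4–B5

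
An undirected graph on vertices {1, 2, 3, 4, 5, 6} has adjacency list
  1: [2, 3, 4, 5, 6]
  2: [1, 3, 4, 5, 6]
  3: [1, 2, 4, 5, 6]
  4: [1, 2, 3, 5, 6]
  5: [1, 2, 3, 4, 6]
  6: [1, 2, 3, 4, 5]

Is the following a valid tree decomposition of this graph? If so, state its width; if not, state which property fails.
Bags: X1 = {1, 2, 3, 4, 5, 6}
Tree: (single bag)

Yes; width 5.

Every vertex of G appears in some bag (union = {1, 2, 3, 4, 5, 6}); every edge is covered by a bag; and for each vertex v the set of bags containing v is connected in the bag tree. The decomposition is therefore valid. The largest bag has 6 vertices, so the width is 5.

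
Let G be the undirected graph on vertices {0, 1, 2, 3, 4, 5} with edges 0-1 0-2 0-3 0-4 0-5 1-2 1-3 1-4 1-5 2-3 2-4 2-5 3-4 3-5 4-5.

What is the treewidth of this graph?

A width-5 tree decomposition is:
Bags: B1 = {0, 1, 2, 3, 4, 5}
Tree: (single bag)
With just one bag of size 6, the width is 6 − 1 = 5, so tw(G) ≤ 5. On the other hand G contains the 6-clique {0, 1, 2, 3, 4, 5}. A clique must lie in a single bag of any decomposition, so no decomposition can have width below 5. The upper and lower bounds meet at 5, so that is the treewidth.

5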